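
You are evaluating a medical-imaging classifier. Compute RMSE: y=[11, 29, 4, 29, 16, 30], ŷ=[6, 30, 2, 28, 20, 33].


MSE = 56/6 = 9.3333
RMSE = √(56/6) = 3.0551

3.0551


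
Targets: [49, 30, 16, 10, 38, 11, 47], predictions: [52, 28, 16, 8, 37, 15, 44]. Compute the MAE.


Absolute errors: |49-52|=3, |30-28|=2, |16-16|=0, |10-8|=2, |38-37|=1, |11-15|=4, |47-44|=3
Sum = 15
MAE = 15/7 = 15/7

15/7


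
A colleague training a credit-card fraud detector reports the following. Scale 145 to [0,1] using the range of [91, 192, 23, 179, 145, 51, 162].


min=23, max=192
(145-23)/(192-23) = 122/169 = 0.7219

0.7219


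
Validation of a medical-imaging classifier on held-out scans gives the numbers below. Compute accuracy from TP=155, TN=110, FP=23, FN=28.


Accuracy = (TP+TN)/(TP+TN+FP+FN)
= (155+110)/(316)
= 265/316 = 83.86%

83.86%


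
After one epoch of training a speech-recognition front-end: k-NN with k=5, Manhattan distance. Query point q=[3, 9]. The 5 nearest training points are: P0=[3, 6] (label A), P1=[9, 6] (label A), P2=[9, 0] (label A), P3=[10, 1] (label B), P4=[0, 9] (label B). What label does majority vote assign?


d(q,P0) = 3  (label A)
d(q,P1) = 9  (label A)
d(q,P2) = 15  (label A)
d(q,P3) = 15  (label B)
d(q,P4) = 3  (label B)
Votes: A=3, B=2
Majority → A

A


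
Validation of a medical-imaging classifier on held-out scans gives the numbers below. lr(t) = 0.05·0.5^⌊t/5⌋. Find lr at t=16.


n_drops = ⌊16/5⌋ = 3
lr = 0.05·0.5^3 = 0.05·0.125 = 0.00625

0.00625


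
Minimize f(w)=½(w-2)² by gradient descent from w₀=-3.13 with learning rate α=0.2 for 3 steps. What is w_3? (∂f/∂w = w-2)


step 1: grad = -3.13-2 = -5.13; w = -3.13 - 0.2·(-5.13) = -2.104
step 2: grad = -2.104-2 = -4.104; w = -2.104 - 0.2·(-4.104) = -1.2832
step 3: grad = -1.2832-2 = -3.2832; w = -1.2832 - 0.2·(-3.2832) = -0.62656

-0.62656


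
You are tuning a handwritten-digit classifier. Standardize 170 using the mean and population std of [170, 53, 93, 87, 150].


μ = 110.6, σ = 43.047
z = (170 - 110.6)/43.047 = 1.3799

1.3799


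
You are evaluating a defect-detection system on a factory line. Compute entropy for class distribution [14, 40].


Probabilities: [14/54, 40/54] ≈ [0.2593, 0.7407]
H = -((14/54)·log₂(14/54) + (40/54)·log₂(40/54))
  = 0.8256 bits

0.8256 bits


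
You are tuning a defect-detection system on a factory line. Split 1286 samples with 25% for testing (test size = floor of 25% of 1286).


Test = ⌊1286·25/100⌋ = 321
Train = 1286 - 321 = 965

Train: 965, Test: 321


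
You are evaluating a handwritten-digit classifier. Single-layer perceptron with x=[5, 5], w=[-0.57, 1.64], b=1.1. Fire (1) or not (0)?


z = (5)·(-0.57) + (5)·(1.64) + 1.1
  = 6.45
step(z) = 1 (z≥0)

1


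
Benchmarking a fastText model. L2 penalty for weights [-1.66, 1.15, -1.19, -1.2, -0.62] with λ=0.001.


‖w‖₂² = (-1.66)² + (1.15)² + (-1.19)² + (-1.2)² + (-0.62)²
     = 2.7556 + 1.3225 + 1.4161 + 1.44 + 0.3844
     = 7.3186
λ·‖w‖₂² = 0.001·7.3186 = 0.007319

0.007319


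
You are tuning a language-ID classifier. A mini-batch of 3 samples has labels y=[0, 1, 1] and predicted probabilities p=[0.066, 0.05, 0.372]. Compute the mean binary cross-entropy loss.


L[0] = -ln(1-0.066) = -ln(0.934) = 0.0683
L[1] = -ln(0.05) = 2.9957
L[2] = -ln(0.372) = 0.9889
mean = (0.0683 + 2.9957 + 0.9889)/3 = 1.351

1.351


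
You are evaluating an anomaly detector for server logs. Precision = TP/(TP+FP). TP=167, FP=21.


Precision = TP/(TP+FP)
= 167/(167+21)
= 167/188 = 88.83%

88.83%


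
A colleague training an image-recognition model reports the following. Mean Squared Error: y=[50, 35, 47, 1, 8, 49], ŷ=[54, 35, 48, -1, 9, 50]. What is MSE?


Squared errors: (50-54)²=16, (35-35)²=0, (47-48)²=1, (1+ 1)²=4, (8-9)²=1, (49-50)²=1
Sum = 23
MSE = 23/6 = 23/6

23/6


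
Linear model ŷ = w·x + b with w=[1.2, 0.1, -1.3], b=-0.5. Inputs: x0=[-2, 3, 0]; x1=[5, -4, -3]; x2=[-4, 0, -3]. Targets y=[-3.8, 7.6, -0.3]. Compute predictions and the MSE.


ŷ0 = (1.2)·(-2) + (0.1)·(3) + (-1.3)·(0) - 0.5 = -2.6
ŷ1 = (1.2)·(5) + (0.1)·(-4) + (-1.3)·(-3) - 0.5 = 9.0
ŷ2 = (1.2)·(-4) + (0.1)·(0) + (-1.3)·(-3) - 0.5 = -1.4
errors² = [1.44, 1.96, 1.21]
MSE = 4.6100/3 = 1.5367

1.5367


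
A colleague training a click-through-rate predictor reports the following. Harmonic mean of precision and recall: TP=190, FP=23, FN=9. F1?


Precision = 190/213 = 0.892
Recall = 190/199 = 0.9548
F1 = 2·P·R/(P+R) = 2·TP/(2·TP+FP+FN) = 380/(380+23+9) = 380/412 = 0.9223

0.9223


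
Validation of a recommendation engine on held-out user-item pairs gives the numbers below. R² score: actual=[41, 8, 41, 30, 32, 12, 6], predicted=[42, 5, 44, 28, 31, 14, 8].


ȳ = 24.2857
SS_res = Σ(y-ŷ)² = 32
SS_tot = Σ(y-ȳ)² = 1401.43
R² = 1 - SS_res/SS_tot = 1 - 0.0228 = 0.9772

0.9772


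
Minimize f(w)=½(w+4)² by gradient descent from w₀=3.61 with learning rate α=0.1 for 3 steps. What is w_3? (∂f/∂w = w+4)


step 1: grad = 3.61+4 = 7.61; w = 3.61 - 0.1·(7.61) = 2.849
step 2: grad = 2.849+4 = 6.849; w = 2.849 - 0.1·(6.849) = 2.1641
step 3: grad = 2.1641+4 = 6.1641; w = 2.1641 - 0.1·(6.1641) = 1.54769

1.54769


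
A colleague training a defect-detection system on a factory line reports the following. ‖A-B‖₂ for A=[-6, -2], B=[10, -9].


d = √((-6-10)² + (-2+ 9)²)
  = √(256 + 49)
  = √305 = 17.4642

17.4642


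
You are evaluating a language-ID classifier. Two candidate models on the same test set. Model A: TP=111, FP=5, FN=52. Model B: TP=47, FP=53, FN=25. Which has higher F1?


Model A: P=111/116=0.9569, R=111/163=0.681, F1=2PR/(P+R)=2TP/(2TP+FP+FN)=222/279=0.7957
Model B: P=47/100=0.47, R=47/72=0.6528, F1=2PR/(P+R)=2TP/(2TP+FP+FN)=94/172=0.5465
0.7957 > 0.5465 → Model A

Model A


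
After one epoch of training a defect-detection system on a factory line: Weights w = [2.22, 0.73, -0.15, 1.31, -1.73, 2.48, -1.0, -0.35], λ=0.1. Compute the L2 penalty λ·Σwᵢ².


‖w‖₂² = (2.22)² + (0.73)² + (-0.15)² + (1.31)² + (-1.73)² + (2.48)² + (-1.0)² + (-0.35)²
     = 4.9284 + 0.5329 + 0.0225 + 1.7161 + 2.9929 + 6.1504 + 1 + 0.1225
     = 17.4657
λ·‖w‖₂² = 0.1·17.4657 = 1.74657

1.74657


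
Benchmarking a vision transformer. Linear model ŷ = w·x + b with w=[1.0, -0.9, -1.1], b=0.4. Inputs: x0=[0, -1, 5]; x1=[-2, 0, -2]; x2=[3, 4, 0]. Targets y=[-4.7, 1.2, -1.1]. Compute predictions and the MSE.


ŷ0 = (1.0)·(0) + (-0.9)·(-1) + (-1.1)·(5) + 0.4 = -4.2
ŷ1 = (1.0)·(-2) + (-0.9)·(0) + (-1.1)·(-2) + 0.4 = 0.6
ŷ2 = (1.0)·(3) + (-0.9)·(4) + (-1.1)·(0) + 0.4 = -0.2
errors² = [0.25, 0.36, 0.81]
MSE = 1.4200/3 = 0.4733

0.4733


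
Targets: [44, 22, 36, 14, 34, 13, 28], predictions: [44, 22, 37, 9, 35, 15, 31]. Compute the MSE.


Squared errors: (44-44)²=0, (22-22)²=0, (36-37)²=1, (14-9)²=25, (34-35)²=1, (13-15)²=4, (28-31)²=9
Sum = 40
MSE = 40/7 = 40/7

40/7


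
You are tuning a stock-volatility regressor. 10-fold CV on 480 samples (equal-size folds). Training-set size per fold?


Fold size = 480/10 = 48
Training per fold = 480 - 48 = 432

432


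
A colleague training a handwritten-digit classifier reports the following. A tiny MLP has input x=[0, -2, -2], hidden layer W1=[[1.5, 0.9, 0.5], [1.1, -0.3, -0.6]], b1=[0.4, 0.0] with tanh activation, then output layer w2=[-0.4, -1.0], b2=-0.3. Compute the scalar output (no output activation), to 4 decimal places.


z1[0] = (1.5)·(0) + (0.9)·(-2) + (0.5)·(-2) + 0.4 = -2.4
z1[1] = (1.1)·(0) + (-0.3)·(-2) + (-0.6)·(-2) + 0.0 = 1.8
h = tanh(z1) = [-0.9837, 0.9468]
output = (-0.4)·(-0.9837) + (-1.0)·(0.9468) - 0.3 = -0.8533

-0.8533


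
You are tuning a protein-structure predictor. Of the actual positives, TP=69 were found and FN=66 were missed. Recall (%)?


Recall = TP/(TP+FN)
= 69/(69+66)
= 69/135 = 51.11%

51.11%


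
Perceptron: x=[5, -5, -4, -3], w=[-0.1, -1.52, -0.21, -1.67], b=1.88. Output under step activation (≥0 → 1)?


z = (5)·(-0.1) + (-5)·(-1.52) + (-4)·(-0.21) + (-3)·(-1.67) + 1.88
  = 14.83
step(z) = 1 (z≥0)

1


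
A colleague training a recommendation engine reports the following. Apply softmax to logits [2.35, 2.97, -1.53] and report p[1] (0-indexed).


Exponentials: e^2.35=10.4856, e^2.97=19.4919, e^-1.53=0.2165
Sum = 30.194
Softmax = [0.3473, 0.6456, 0.0072]
p[1] = 19.4919/30.194 = 0.6456

0.6456


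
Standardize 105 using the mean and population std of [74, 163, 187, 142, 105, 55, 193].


μ = 131.2857, σ = 50.4628
z = (105 - 131.2857)/50.4628 = -0.5209

-0.5209


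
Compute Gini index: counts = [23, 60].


Probabilities: [23/83, 60/83] ≈ [0.2771, 0.7229]
Σpᵢ² = (529 + 3600)/83² = 4129/6889
Gini = 1 - Σpᵢ² = 1 - 4129/6889 = 0.4006

0.4006


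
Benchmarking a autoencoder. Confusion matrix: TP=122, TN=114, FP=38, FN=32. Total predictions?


Total = TP + TN + FP + FN
= 122 + 114 + 38 + 32
= 306
(Predicted positive: 160, predicted negative: 146)

306


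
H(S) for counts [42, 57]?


Probabilities: [42/99, 57/99] ≈ [0.4242, 0.5758]
H = -((42/99)·log₂(42/99) + (57/99)·log₂(57/99))
  = 0.9834 bits

0.9834 bits


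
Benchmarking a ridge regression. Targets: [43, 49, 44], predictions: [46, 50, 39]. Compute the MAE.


Absolute errors: |43-46|=3, |49-50|=1, |44-39|=5
Sum = 9
MAE = 9/3 = 3

3


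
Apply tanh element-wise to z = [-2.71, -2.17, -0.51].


tanh(-2.71) = -0.9912
tanh(-2.17) = -0.9743
tanh(-0.51) = -0.4699
result = [-0.9912, -0.9743, -0.4699]

[-0.9912, -0.9743, -0.4699]


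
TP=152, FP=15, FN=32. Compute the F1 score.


Precision = 152/167 = 0.9102
Recall = 152/184 = 0.8261
F1 = 2·P·R/(P+R) = 2·TP/(2·TP+FP+FN) = 304/(304+15+32) = 304/351 = 0.8661

0.8661


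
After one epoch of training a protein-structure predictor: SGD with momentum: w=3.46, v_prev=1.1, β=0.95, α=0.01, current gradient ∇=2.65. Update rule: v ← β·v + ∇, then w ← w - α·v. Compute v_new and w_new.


v_new = 0.95·1.1 + 2.65 = 1.045 + 2.65 = 3.695
w_new = 3.46 - 0.01·3.695 = 3.46 - 0.03695 = 3.42305

v_new=3.695, w_new=3.42305


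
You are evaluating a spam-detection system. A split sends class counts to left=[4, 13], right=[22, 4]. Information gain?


Parent = [26, 17], H_parent = 0.9682
H_left = 0.7871 (n=17), H_right = 0.6194 (n=26)
H_children = (17/43)·0.7871 + (26/43)·0.6194 = 0.6857
IG = 0.9682 - 0.6857 = 0.2825

0.2825


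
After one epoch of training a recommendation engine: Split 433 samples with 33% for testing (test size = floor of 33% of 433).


Test = ⌊433·33/100⌋ = 142
Train = 433 - 142 = 291

Train: 291, Test: 142


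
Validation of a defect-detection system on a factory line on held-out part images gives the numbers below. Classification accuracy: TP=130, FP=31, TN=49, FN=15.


Accuracy = (TP+TN)/(TP+TN+FP+FN)
= (130+49)/(225)
= 179/225 = 79.56%

79.56%


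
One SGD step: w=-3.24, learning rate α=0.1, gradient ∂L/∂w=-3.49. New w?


w_new = w - α·∇
= -3.24 - 0.1·-3.49
= -3.24 + 0.349
= -2.891

-2.891


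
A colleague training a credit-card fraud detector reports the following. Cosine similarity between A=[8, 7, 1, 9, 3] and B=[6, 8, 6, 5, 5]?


A·B = 8·6 + 7·8 + 1·6 + 9·5 + 3·5 = 170
‖A‖ = √204 = 14.2829, ‖B‖ = √186 = 13.6382
cos = 170/(√204·√186) = 170/√37944 = 0.8727

0.8727


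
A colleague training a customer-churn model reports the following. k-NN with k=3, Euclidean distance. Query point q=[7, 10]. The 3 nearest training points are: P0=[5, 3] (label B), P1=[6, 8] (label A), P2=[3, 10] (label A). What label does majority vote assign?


d(q,P0) = 7.2801  (label B)
d(q,P1) = 2.2361  (label A)
d(q,P2) = 4.0  (label A)
Votes: A=2, B=1
Majority → A

A


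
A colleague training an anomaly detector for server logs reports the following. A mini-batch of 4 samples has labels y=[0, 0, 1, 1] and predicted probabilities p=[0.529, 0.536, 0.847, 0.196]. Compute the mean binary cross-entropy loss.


L[0] = -ln(1-0.529) = -ln(0.471) = 0.7529
L[1] = -ln(1-0.536) = -ln(0.464) = 0.7679
L[2] = -ln(0.847) = 0.1661
L[3] = -ln(0.196) = 1.6296
mean = (0.7529 + 0.7679 + 0.1661 + 1.6296)/4 = 0.8291

0.8291


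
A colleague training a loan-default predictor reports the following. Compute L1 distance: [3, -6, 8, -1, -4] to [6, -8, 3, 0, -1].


d = |3-6| + |-6+ 8| + |8-3| + |-1-0| + |-4+ 1|
  = 3 + 2 + 5 + 1 + 3
  = 14

14


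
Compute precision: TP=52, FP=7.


Precision = TP/(TP+FP)
= 52/(52+7)
= 52/59 = 88.14%

88.14%


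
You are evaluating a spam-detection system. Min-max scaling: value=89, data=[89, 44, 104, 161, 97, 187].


min=44, max=187
(89-44)/(187-44) = 45/143 = 0.3147

0.3147


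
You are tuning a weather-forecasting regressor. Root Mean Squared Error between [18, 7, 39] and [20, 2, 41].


MSE = 33/3 = 11
RMSE = √(33/3) = 3.3166

3.3166


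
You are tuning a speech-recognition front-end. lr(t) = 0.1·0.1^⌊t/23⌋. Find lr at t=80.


n_drops = ⌊80/23⌋ = 3
lr = 0.1·0.1^3 = 0.1·0.001 = 0.0001

0.0001


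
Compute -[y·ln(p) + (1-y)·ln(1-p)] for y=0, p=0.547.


BCE = -[y·ln(p) + (1-y)·ln(1-p)]
= -0 - 1·ln(1-0.547)
= -ln(0.453) = 0.7919

0.7919


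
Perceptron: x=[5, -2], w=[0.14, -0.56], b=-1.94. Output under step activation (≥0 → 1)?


z = (5)·(0.14) + (-2)·(-0.56) - 1.94
  = -0.12
step(z) = 0 (z<0)

0


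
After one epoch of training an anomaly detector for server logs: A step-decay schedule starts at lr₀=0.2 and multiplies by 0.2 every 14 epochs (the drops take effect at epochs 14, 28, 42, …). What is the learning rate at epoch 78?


n_drops = ⌊78/14⌋ = 5
lr = 0.2·0.2^5 = 0.2·0.00032 = 0.000064

0.000064


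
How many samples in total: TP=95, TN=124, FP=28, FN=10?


Total = TP + TN + FP + FN
= 95 + 124 + 28 + 10
= 257
(Predicted positive: 123, predicted negative: 134)

257


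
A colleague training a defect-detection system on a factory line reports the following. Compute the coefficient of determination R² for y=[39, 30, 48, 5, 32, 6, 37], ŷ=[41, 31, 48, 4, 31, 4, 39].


ȳ = 28.1429
SS_res = Σ(y-ŷ)² = 15
SS_tot = Σ(y-ȳ)² = 1634.86
R² = 1 - SS_res/SS_tot = 1 - 0.0092 = 0.9908

0.9908


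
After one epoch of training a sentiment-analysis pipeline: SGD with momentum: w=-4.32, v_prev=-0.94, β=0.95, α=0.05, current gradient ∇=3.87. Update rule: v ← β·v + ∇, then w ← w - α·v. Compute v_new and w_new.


v_new = 0.95·-0.94 + 3.87 = -0.893 + 3.87 = 2.977
w_new = -4.32 - 0.05·2.977 = -4.32 - 0.14885 = -4.46885

v_new=2.977, w_new=-4.46885


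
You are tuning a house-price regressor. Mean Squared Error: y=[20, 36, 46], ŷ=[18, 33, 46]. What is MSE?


Squared errors: (20-18)²=4, (36-33)²=9, (46-46)²=0
Sum = 13
MSE = 13/3 = 13/3

13/3


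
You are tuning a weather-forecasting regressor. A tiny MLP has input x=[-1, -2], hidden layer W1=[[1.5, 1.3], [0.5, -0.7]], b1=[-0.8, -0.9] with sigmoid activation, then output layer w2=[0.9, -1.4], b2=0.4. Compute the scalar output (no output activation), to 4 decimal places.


z1[0] = (1.5)·(-1) + (1.3)·(-2) - 0.8 = -4.9
z1[1] = (0.5)·(-1) + (-0.7)·(-2) - 0.9 = 0.0
h = sigmoid(z1) = [0.0074, 0.5]
output = (0.9)·(0.0074) + (-1.4)·(0.5) + 0.4 = -0.2933

-0.2933


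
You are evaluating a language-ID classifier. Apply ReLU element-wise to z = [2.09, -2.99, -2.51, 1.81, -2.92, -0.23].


ReLU(2.09) = max(0, 2.09) = 2.09
ReLU(-2.99) = max(0, -2.99) = 0.0
ReLU(-2.51) = max(0, -2.51) = 0.0
ReLU(1.81) = max(0, 1.81) = 1.81
ReLU(-2.92) = max(0, -2.92) = 0.0
ReLU(-0.23) = max(0, -0.23) = 0.0
result = [2.09, 0.0, 0.0, 1.81, 0.0, 0.0]

[2.09, 0.0, 0.0, 1.81, 0.0, 0.0]


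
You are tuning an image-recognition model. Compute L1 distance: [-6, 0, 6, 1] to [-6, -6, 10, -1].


d = |-6+ 6| + |0+ 6| + |6-10| + |1+ 1|
  = 0 + 6 + 4 + 2
  = 12

12


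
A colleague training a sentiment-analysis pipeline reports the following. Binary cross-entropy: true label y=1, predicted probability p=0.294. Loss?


BCE = -[y·ln(p) + (1-y)·ln(1-p)]
= -1·ln(0.294) - 0
= -ln(0.294) = 1.2242

1.2242


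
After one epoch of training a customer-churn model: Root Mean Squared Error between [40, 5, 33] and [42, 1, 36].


MSE = 29/3 = 9.6667
RMSE = √(29/3) = 3.1091

3.1091


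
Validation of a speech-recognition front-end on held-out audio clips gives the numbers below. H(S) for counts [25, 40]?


Probabilities: [25/65, 40/65] ≈ [0.3846, 0.6154]
H = -((25/65)·log₂(25/65) + (40/65)·log₂(40/65))
  = 0.9612 bits

0.9612 bits


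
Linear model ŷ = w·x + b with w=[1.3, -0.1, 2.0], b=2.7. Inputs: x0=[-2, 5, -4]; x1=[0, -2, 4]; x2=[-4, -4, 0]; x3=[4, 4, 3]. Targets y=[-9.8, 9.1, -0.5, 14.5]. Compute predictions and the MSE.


ŷ0 = (1.3)·(-2) + (-0.1)·(5) + (2.0)·(-4) + 2.7 = -8.4
ŷ1 = (1.3)·(0) + (-0.1)·(-2) + (2.0)·(4) + 2.7 = 10.9
ŷ2 = (1.3)·(-4) + (-0.1)·(-4) + (2.0)·(0) + 2.7 = -2.1
ŷ3 = (1.3)·(4) + (-0.1)·(4) + (2.0)·(3) + 2.7 = 13.5
errors² = [1.96, 3.24, 2.56, 1.0]
MSE = 8.7600/4 = 2.19

2.19


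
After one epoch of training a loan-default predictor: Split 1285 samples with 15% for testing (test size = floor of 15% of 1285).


Test = ⌊1285·15/100⌋ = 192
Train = 1285 - 192 = 1093

Train: 1093, Test: 192


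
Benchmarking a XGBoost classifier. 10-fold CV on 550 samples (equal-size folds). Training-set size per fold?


Fold size = 550/10 = 55
Training per fold = 550 - 55 = 495

495


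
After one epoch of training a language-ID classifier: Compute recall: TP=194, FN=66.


Recall = TP/(TP+FN)
= 194/(194+66)
= 194/260 = 74.62%

74.62%


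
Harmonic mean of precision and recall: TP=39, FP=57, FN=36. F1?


Precision = 39/96 = 0.4062
Recall = 39/75 = 0.52
F1 = 2·P·R/(P+R) = 2·TP/(2·TP+FP+FN) = 78/(78+57+36) = 78/171 = 0.4561

0.4561


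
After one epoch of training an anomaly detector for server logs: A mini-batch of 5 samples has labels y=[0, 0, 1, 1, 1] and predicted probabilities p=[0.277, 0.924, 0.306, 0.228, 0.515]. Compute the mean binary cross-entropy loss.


L[0] = -ln(1-0.277) = -ln(0.723) = 0.3243
L[1] = -ln(1-0.924) = -ln(0.076) = 2.577
L[2] = -ln(0.306) = 1.1842
L[3] = -ln(0.228) = 1.4784
L[4] = -ln(0.515) = 0.6636
mean = (0.3243 + 2.577 + 1.1842 + 1.4784 + 0.6636)/5 = 1.2455

1.2455


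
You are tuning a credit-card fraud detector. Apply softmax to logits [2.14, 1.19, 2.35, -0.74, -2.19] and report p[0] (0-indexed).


Exponentials: e^2.14=8.4994, e^1.19=3.2871, e^2.35=10.4856, e^-0.74=0.4771, e^-2.19=0.1119
Sum = 22.8611
Softmax = [0.3718, 0.1438, 0.4587, 0.0209, 0.0049]
p[0] = 8.4994/22.8611 = 0.3718

0.3718


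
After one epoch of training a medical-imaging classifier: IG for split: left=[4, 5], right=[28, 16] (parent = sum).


Parent = [32, 21], H_parent = 0.9687
H_left = 0.9911 (n=9), H_right = 0.9457 (n=44)
H_children = (9/53)·0.9911 + (44/53)·0.9457 = 0.9534
IG = 0.9687 - 0.9534 = 0.0153

0.0153


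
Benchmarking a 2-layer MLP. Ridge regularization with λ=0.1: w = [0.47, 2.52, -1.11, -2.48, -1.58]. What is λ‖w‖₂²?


‖w‖₂² = (0.47)² + (2.52)² + (-1.11)² + (-2.48)² + (-1.58)²
     = 0.2209 + 6.3504 + 1.2321 + 6.1504 + 2.4964
     = 16.4502
λ·‖w‖₂² = 0.1·16.4502 = 1.64502

1.64502


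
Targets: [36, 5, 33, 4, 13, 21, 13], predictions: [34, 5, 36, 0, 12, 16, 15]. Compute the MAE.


Absolute errors: |36-34|=2, |5-5|=0, |33-36|=3, |4-0|=4, |13-12|=1, |21-16|=5, |13-15|=2
Sum = 17
MAE = 17/7 = 17/7

17/7


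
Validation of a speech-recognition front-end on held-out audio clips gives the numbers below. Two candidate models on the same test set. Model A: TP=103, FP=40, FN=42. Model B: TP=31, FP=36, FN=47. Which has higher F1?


Model A: P=103/143=0.7203, R=103/145=0.7103, F1=2PR/(P+R)=2TP/(2TP+FP+FN)=206/288=0.7153
Model B: P=31/67=0.4627, R=31/78=0.3974, F1=2PR/(P+R)=2TP/(2TP+FP+FN)=62/145=0.4276
0.7153 > 0.4276 → Model A

Model A


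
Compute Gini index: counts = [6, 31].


Probabilities: [6/37, 31/37] ≈ [0.1622, 0.8378]
Σpᵢ² = (36 + 961)/37² = 997/1369
Gini = 1 - Σpᵢ² = 1 - 997/1369 = 0.2717

0.2717


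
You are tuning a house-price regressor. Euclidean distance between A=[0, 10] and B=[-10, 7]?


d = √((0+ 10)² + (10-7)²)
  = √(100 + 9)
  = √109 = 10.4403

10.4403


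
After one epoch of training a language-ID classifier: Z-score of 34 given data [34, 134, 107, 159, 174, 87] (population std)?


μ = 115.8333, σ = 46.8736
z = (34 - 115.8333)/46.8736 = -1.7458

-1.7458


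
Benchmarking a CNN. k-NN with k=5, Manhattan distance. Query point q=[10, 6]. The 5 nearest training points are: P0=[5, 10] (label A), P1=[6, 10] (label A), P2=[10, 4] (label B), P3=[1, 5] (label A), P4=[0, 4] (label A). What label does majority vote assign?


d(q,P0) = 9  (label A)
d(q,P1) = 8  (label A)
d(q,P2) = 2  (label B)
d(q,P3) = 10  (label A)
d(q,P4) = 12  (label A)
Votes: A=4, B=1
Majority → A

A


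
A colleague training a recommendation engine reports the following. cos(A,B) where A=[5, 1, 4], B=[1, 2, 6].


A·B = 5·1 + 1·2 + 4·6 = 31
‖A‖ = √42 = 6.4807, ‖B‖ = √41 = 6.4031
cos = 31/(√42·√41) = 31/√1722 = 0.747

0.747


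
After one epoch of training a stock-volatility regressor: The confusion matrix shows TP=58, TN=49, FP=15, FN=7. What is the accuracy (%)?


Accuracy = (TP+TN)/(TP+TN+FP+FN)
= (58+49)/(129)
= 107/129 = 82.95%

82.95%


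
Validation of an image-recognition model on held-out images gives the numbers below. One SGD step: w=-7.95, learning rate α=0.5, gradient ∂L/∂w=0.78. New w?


w_new = w - α·∇
= -7.95 - 0.5·0.78
= -7.95 - 0.39
= -8.34

-8.34


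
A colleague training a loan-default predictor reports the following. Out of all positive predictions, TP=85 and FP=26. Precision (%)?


Precision = TP/(TP+FP)
= 85/(85+26)
= 85/111 = 76.58%

76.58%


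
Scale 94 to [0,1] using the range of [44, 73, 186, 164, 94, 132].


min=44, max=186
(94-44)/(186-44) = 50/142 = 0.3521

0.3521


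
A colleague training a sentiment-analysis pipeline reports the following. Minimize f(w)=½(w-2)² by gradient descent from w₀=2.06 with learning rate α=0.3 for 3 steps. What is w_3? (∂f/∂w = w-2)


step 1: grad = 2.06-2 = 0.06; w = 2.06 - 0.3·(0.06) = 2.042
step 2: grad = 2.042-2 = 0.042; w = 2.042 - 0.3·(0.042) = 2.0294
step 3: grad = 2.0294-2 = 0.0294; w = 2.0294 - 0.3·(0.0294) = 2.02058

2.02058


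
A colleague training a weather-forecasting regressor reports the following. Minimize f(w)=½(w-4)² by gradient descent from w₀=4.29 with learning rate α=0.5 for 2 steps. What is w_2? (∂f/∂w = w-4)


step 1: grad = 4.29-4 = 0.29; w = 4.29 - 0.5·(0.29) = 4.145
step 2: grad = 4.145-4 = 0.145; w = 4.145 - 0.5·(0.145) = 4.0725

4.0725


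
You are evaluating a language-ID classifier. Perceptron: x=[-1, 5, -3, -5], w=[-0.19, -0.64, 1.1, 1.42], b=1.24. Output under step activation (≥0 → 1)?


z = (-1)·(-0.19) + (5)·(-0.64) + (-3)·(1.1) + (-5)·(1.42) + 1.24
  = -12.17
step(z) = 0 (z<0)

0


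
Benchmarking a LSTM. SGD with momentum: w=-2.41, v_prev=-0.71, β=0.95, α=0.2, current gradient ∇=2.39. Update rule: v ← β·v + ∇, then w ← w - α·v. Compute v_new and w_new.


v_new = 0.95·-0.71 + 2.39 = -0.6745 + 2.39 = 1.7155
w_new = -2.41 - 0.2·1.7155 = -2.41 - 0.3431 = -2.7531

v_new=1.7155, w_new=-2.7531


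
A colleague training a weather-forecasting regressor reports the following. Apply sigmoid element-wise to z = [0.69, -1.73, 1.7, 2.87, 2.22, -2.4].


σ(0.69) = 1/(1+e^-0.69) = 0.666
σ(-1.73) = 1/(1+e^1.73) = 0.1506
σ(1.7) = 1/(1+e^-1.7) = 0.8455
σ(2.87) = 1/(1+e^-2.87) = 0.9463
σ(2.22) = 1/(1+e^-2.22) = 0.902
σ(-2.4) = 1/(1+e^2.4) = 0.0832
result = [0.666, 0.1506, 0.8455, 0.9463, 0.902, 0.0832]

[0.666, 0.1506, 0.8455, 0.9463, 0.902, 0.0832]


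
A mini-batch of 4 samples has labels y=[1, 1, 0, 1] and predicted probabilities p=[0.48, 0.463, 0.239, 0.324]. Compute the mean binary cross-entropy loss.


L[0] = -ln(0.48) = 0.734
L[1] = -ln(0.463) = 0.77
L[2] = -ln(1-0.239) = -ln(0.761) = 0.2731
L[3] = -ln(0.324) = 1.127
mean = (0.734 + 0.77 + 0.2731 + 1.127)/4 = 0.726

0.726


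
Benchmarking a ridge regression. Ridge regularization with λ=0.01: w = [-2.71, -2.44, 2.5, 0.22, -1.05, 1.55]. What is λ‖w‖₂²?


‖w‖₂² = (-2.71)² + (-2.44)² + (2.5)² + (0.22)² + (-1.05)² + (1.55)²
     = 7.3441 + 5.9536 + 6.25 + 0.0484 + 1.1025 + 2.4025
     = 23.1011
λ·‖w‖₂² = 0.01·23.1011 = 0.231011

0.231011


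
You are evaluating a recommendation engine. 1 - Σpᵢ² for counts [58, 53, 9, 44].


Probabilities: [58/164, 53/164, 9/164, 44/164] ≈ [0.3537, 0.3232, 0.0549, 0.2683]
Σpᵢ² = (3364 + 2809 + 81 + 1936)/164² = 8190/26896
Gini = 1 - Σpᵢ² = 1 - 8190/26896 = 0.6955

0.6955


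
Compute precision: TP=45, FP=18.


Precision = TP/(TP+FP)
= 45/(45+18)
= 45/63 = 71.43%

71.43%


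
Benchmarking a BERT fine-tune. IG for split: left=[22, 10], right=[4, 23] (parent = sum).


Parent = [26, 33], H_parent = 0.9898
H_left = 0.896 (n=32), H_right = 0.6052 (n=27)
H_children = (32/59)·0.896 + (27/59)·0.6052 = 0.7629
IG = 0.9898 - 0.7629 = 0.2269

0.2269


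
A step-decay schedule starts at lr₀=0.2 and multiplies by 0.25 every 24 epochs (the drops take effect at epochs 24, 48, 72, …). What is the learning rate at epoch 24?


n_drops = ⌊24/24⌋ = 1
lr = 0.2·0.25^1 = 0.2·0.25 = 0.05

0.05


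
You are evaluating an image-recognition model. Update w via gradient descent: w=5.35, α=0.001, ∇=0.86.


w_new = w - α·∇
= 5.35 - 0.001·0.86
= 5.35 - 0.00086
= 5.34914

5.34914


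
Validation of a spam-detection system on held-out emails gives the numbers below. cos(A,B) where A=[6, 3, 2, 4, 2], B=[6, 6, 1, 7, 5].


A·B = 6·6 + 3·6 + 2·1 + 4·7 + 2·5 = 94
‖A‖ = √69 = 8.3066, ‖B‖ = √147 = 12.1244
cos = 94/(√69·√147) = 94/√10143 = 0.9334

0.9334


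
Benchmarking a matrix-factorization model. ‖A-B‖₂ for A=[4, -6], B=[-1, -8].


d = √((4+ 1)² + (-6+ 8)²)
  = √(25 + 4)
  = √29 = 5.3852

5.3852


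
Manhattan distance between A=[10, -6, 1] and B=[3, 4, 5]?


d = |10-3| + |-6-4| + |1-5|
  = 7 + 10 + 4
  = 21

21


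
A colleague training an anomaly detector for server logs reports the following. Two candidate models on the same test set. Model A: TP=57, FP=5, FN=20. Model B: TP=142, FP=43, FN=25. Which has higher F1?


Model A: P=57/62=0.9194, R=57/77=0.7403, F1=2PR/(P+R)=2TP/(2TP+FP+FN)=114/139=0.8201
Model B: P=142/185=0.7676, R=142/167=0.8503, F1=2PR/(P+R)=2TP/(2TP+FP+FN)=284/352=0.8068
0.8201 > 0.8068 → Model A

Model A


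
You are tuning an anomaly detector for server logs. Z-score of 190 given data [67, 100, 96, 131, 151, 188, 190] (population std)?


μ = 131.8571, σ = 43.7637
z = (190 - 131.8571)/43.7637 = 1.3286

1.3286


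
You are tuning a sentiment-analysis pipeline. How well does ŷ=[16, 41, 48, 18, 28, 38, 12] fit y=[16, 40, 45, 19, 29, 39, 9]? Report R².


ȳ = 28.1429
SS_res = Σ(y-ŷ)² = 22
SS_tot = Σ(y-ȳ)² = 1140.86
R² = 1 - SS_res/SS_tot = 1 - 0.0193 = 0.9807

0.9807


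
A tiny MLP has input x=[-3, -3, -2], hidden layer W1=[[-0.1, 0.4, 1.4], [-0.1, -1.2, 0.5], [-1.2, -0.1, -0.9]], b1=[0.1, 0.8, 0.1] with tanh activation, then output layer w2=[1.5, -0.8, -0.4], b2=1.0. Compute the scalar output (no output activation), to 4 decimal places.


z1[0] = (-0.1)·(-3) + (0.4)·(-3) + (1.4)·(-2) + 0.1 = -3.6
z1[1] = (-0.1)·(-3) + (-1.2)·(-3) + (0.5)·(-2) + 0.8 = 3.7
z1[2] = (-1.2)·(-3) + (-0.1)·(-3) + (-0.9)·(-2) + 0.1 = 5.8
h = tanh(z1) = [-0.9985, 0.9988, 1.0]
output = (1.5)·(-0.9985) + (-0.8)·(0.9988) + (-0.4)·(1.0) + 1.0 = -1.6968

-1.6968


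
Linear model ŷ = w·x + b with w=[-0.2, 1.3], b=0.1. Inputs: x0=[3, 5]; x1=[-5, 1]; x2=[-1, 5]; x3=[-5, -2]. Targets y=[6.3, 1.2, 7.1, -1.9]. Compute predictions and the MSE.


ŷ0 = (-0.2)·(3) + (1.3)·(5) + 0.1 = 6.0
ŷ1 = (-0.2)·(-5) + (1.3)·(1) + 0.1 = 2.4
ŷ2 = (-0.2)·(-1) + (1.3)·(5) + 0.1 = 6.8
ŷ3 = (-0.2)·(-5) + (1.3)·(-2) + 0.1 = -1.5
errors² = [0.09, 1.44, 0.09, 0.16]
MSE = 1.7800/4 = 0.445

0.445


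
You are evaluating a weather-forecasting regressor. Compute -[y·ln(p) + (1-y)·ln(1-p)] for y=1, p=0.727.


BCE = -[y·ln(p) + (1-y)·ln(1-p)]
= -1·ln(0.727) - 0
= -ln(0.727) = 0.3188

0.3188


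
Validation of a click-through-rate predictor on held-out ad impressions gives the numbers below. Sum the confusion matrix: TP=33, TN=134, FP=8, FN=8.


Total = TP + TN + FP + FN
= 33 + 134 + 8 + 8
= 183
(Predicted positive: 41, predicted negative: 142)

183


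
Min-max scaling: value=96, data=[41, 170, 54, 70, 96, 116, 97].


min=41, max=170
(96-41)/(170-41) = 55/129 = 0.4264

0.4264


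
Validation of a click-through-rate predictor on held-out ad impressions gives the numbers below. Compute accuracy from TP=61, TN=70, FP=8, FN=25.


Accuracy = (TP+TN)/(TP+TN+FP+FN)
= (61+70)/(164)
= 131/164 = 79.88%

79.88%


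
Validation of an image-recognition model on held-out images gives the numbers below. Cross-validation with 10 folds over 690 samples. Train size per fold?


Fold size = 690/10 = 69
Training per fold = 690 - 69 = 621

621


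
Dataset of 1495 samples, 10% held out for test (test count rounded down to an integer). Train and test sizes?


Test = ⌊1495·10/100⌋ = 149
Train = 1495 - 149 = 1346

Train: 1346, Test: 149


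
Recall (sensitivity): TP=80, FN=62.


Recall = TP/(TP+FN)
= 80/(80+62)
= 80/142 = 56.34%

56.34%


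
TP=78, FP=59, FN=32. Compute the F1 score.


Precision = 78/137 = 0.5693
Recall = 78/110 = 0.7091
F1 = 2·P·R/(P+R) = 2·TP/(2·TP+FP+FN) = 156/(156+59+32) = 156/247 = 0.6316

0.6316


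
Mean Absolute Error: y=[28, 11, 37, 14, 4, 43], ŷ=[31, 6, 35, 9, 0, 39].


Absolute errors: |28-31|=3, |11-6|=5, |37-35|=2, |14-9|=5, |4-0|=4, |43-39|=4
Sum = 23
MAE = 23/6 = 23/6

23/6


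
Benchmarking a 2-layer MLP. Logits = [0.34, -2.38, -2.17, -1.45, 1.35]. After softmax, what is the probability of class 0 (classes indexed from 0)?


Exponentials: e^0.34=1.4049, e^-2.38=0.0926, e^-2.17=0.1142, e^-1.45=0.2346, e^1.35=3.8574
Sum = 5.7037
Softmax = [0.2463, 0.0162, 0.02, 0.0411, 0.6763]
p[0] = 1.4049/5.7037 = 0.2463

0.2463


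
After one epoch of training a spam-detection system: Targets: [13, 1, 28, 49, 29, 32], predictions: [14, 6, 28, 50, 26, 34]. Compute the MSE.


Squared errors: (13-14)²=1, (1-6)²=25, (28-28)²=0, (49-50)²=1, (29-26)²=9, (32-34)²=4
Sum = 40
MSE = 40/6 = 20/3

20/3


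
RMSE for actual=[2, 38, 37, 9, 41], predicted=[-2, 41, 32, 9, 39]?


MSE = 54/5 = 10.8
RMSE = √(54/5) = 3.2863

3.2863


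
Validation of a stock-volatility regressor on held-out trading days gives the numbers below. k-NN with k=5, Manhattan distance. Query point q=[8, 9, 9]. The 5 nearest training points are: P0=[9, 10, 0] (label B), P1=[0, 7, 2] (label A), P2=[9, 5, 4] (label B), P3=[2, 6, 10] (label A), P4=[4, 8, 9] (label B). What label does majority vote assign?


d(q,P0) = 11  (label B)
d(q,P1) = 17  (label A)
d(q,P2) = 10  (label B)
d(q,P3) = 10  (label A)
d(q,P4) = 5  (label B)
Votes: A=2, B=3
Majority → B

B


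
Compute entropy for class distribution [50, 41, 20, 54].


Probabilities: [50/165, 41/165, 20/165, 54/165] ≈ [0.303, 0.2485, 0.1212, 0.3273]
H = -((50/165)·log₂(50/165) + (41/165)·log₂(41/165) + (20/165)·log₂(20/165) + (54/165)·log₂(54/165))
  = 1.9175 bits

1.9175 bits


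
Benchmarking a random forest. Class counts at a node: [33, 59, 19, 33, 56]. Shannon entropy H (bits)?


Probabilities: [33/200, 59/200, 19/200, 33/200, 56/200] ≈ [0.165, 0.295, 0.095, 0.165, 0.28]
H = -((33/200)·log₂(33/200) + (59/200)·log₂(59/200) + (19/200)·log₂(19/200) + (33/200)·log₂(33/200) + (56/200)·log₂(56/200))
  = 2.2142 bits

2.2142 bits


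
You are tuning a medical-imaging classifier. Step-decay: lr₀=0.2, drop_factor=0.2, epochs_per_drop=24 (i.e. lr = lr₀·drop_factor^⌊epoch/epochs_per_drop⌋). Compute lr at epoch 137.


n_drops = ⌊137/24⌋ = 5
lr = 0.2·0.2^5 = 0.2·0.00032 = 0.000064

0.000064


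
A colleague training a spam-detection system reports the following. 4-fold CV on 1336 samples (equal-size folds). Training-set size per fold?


Fold size = 1336/4 = 334
Training per fold = 1336 - 334 = 1002

1002


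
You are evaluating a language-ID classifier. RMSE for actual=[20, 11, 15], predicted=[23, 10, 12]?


MSE = 19/3 = 6.3333
RMSE = √(19/3) = 2.5166

2.5166


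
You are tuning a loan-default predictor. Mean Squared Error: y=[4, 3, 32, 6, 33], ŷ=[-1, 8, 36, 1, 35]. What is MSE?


Squared errors: (4+ 1)²=25, (3-8)²=25, (32-36)²=16, (6-1)²=25, (33-35)²=4
Sum = 95
MSE = 95/5 = 19

19


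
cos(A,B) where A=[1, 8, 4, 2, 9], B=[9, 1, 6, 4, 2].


A·B = 1·9 + 8·1 + 4·6 + 2·4 + 9·2 = 67
‖A‖ = √166 = 12.8841, ‖B‖ = √138 = 11.7473
cos = 67/(√166·√138) = 67/√22908 = 0.4427

0.4427


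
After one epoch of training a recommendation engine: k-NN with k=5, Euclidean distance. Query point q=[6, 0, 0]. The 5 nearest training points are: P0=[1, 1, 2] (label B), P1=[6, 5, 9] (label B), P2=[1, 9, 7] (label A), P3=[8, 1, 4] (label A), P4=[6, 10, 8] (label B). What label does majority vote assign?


d(q,P0) = 5.4772  (label B)
d(q,P1) = 10.2956  (label B)
d(q,P2) = 12.4499  (label A)
d(q,P3) = 4.5826  (label A)
d(q,P4) = 12.8062  (label B)
Votes: A=2, B=3
Majority → B

B


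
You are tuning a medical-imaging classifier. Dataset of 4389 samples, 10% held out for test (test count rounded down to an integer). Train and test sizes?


Test = ⌊4389·10/100⌋ = 438
Train = 4389 - 438 = 3951

Train: 3951, Test: 438


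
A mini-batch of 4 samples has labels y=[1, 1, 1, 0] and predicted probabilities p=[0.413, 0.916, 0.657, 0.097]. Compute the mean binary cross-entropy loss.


L[0] = -ln(0.413) = 0.8843
L[1] = -ln(0.916) = 0.0877
L[2] = -ln(0.657) = 0.4201
L[3] = -ln(1-0.097) = -ln(0.903) = 0.102
mean = (0.8843 + 0.0877 + 0.4201 + 0.102)/4 = 0.3735

0.3735


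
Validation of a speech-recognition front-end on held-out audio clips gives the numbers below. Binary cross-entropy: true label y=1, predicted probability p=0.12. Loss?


BCE = -[y·ln(p) + (1-y)·ln(1-p)]
= -1·ln(0.12) - 0
= -ln(0.12) = 2.1203

2.1203


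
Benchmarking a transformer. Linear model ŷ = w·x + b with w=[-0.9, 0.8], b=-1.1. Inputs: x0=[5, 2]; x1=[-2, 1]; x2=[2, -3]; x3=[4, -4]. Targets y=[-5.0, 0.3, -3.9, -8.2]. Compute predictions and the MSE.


ŷ0 = (-0.9)·(5) + (0.8)·(2) - 1.1 = -4.0
ŷ1 = (-0.9)·(-2) + (0.8)·(1) - 1.1 = 1.5
ŷ2 = (-0.9)·(2) + (0.8)·(-3) - 1.1 = -5.3
ŷ3 = (-0.9)·(4) + (0.8)·(-4) - 1.1 = -7.9
errors² = [1.0, 1.44, 1.96, 0.09]
MSE = 4.4900/4 = 1.1225

1.1225


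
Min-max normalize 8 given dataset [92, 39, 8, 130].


min=8, max=130
(8-8)/(130-8) = 0/122 = 0.0

0.0


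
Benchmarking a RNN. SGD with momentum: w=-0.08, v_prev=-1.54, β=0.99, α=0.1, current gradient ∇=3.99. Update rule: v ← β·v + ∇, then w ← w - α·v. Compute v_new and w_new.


v_new = 0.99·-1.54 + 3.99 = -1.5246 + 3.99 = 2.4654
w_new = -0.08 - 0.1·2.4654 = -0.08 - 0.24654 = -0.32654

v_new=2.4654, w_new=-0.32654


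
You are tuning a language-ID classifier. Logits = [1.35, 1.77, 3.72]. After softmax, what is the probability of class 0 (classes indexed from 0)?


Exponentials: e^1.35=3.8574, e^1.77=5.8709, e^3.72=41.2644
Sum = 50.9927
Softmax = [0.0756, 0.1151, 0.8092]
p[0] = 3.8574/50.9927 = 0.0756

0.0756


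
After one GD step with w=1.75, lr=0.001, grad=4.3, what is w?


w_new = w - α·∇
= 1.75 - 0.001·4.3
= 1.75 - 0.0043
= 1.7457

1.7457


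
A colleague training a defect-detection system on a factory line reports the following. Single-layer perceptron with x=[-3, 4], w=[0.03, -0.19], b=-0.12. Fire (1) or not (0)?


z = (-3)·(0.03) + (4)·(-0.19) - 0.12
  = -0.97
step(z) = 0 (z<0)

0


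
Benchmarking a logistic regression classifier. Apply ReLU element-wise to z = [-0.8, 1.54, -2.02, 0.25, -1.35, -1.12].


ReLU(-0.8) = max(0, -0.8) = 0.0
ReLU(1.54) = max(0, 1.54) = 1.54
ReLU(-2.02) = max(0, -2.02) = 0.0
ReLU(0.25) = max(0, 0.25) = 0.25
ReLU(-1.35) = max(0, -1.35) = 0.0
ReLU(-1.12) = max(0, -1.12) = 0.0
result = [0.0, 1.54, 0.0, 0.25, 0.0, 0.0]

[0.0, 1.54, 0.0, 0.25, 0.0, 0.0]


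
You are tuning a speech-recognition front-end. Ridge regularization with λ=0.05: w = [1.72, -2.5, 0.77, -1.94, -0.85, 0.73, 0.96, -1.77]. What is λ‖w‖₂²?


‖w‖₂² = (1.72)² + (-2.5)² + (0.77)² + (-1.94)² + (-0.85)² + (0.73)² + (0.96)² + (-1.77)²
     = 2.9584 + 6.25 + 0.5929 + 3.7636 + 0.7225 + 0.5329 + 0.9216 + 3.1329
     = 18.8748
λ·‖w‖₂² = 0.05·18.8748 = 0.94374

0.94374


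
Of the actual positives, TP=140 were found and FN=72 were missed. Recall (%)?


Recall = TP/(TP+FN)
= 140/(140+72)
= 140/212 = 66.04%

66.04%


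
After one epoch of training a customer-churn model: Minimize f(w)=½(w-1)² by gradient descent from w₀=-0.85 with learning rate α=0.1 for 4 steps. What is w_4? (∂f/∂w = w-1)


step 1: grad = -0.85-1 = -1.85; w = -0.85 - 0.1·(-1.85) = -0.665
step 2: grad = -0.665-1 = -1.665; w = -0.665 - 0.1·(-1.665) = -0.4985
step 3: grad = -0.4985-1 = -1.4985; w = -0.4985 - 0.1·(-1.4985) = -0.34865
step 4: grad = -0.34865-1 = -1.34865; w = -0.34865 - 0.1·(-1.34865) = -0.213785

-0.213785


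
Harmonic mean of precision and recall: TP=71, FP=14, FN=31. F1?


Precision = 71/85 = 0.8353
Recall = 71/102 = 0.6961
F1 = 2·P·R/(P+R) = 2·TP/(2·TP+FP+FN) = 142/(142+14+31) = 142/187 = 0.7594

0.7594


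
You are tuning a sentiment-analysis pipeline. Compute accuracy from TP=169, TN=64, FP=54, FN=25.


Accuracy = (TP+TN)/(TP+TN+FP+FN)
= (169+64)/(312)
= 233/312 = 74.68%

74.68%


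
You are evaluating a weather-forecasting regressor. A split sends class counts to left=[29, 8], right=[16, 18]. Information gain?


Parent = [45, 26], H_parent = 0.9477
H_left = 0.7532 (n=37), H_right = 0.9975 (n=34)
H_children = (37/71)·0.7532 + (34/71)·0.9975 = 0.8702
IG = 0.9477 - 0.8702 = 0.0775

0.0775


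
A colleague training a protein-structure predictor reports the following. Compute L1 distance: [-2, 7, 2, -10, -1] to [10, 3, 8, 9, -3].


d = |-2-10| + |7-3| + |2-8| + |-10-9| + |-1+ 3|
  = 12 + 4 + 6 + 19 + 2
  = 43

43


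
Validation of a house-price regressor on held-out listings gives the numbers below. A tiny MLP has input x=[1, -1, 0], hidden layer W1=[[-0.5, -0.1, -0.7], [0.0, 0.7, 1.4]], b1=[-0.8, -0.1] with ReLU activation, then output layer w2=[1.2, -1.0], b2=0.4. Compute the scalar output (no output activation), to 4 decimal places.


z1[0] = (-0.5)·(1) + (-0.1)·(-1) + (-0.7)·(0) - 0.8 = -1.2
z1[1] = (0.0)·(1) + (0.7)·(-1) + (1.4)·(0) - 0.1 = -0.8
h = ReLU(z1) = [0.0, 0.0]
output = (1.2)·(0.0) + (-1.0)·(0.0) + 0.4 = 0.4

0.4


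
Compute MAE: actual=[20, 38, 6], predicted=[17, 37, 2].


Absolute errors: |20-17|=3, |38-37|=1, |6-2|=4
Sum = 8
MAE = 8/3 = 8/3

8/3


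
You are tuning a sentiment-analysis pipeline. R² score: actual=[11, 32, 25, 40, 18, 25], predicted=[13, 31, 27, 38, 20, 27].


ȳ = 25.1667
SS_res = Σ(y-ŷ)² = 21
SS_tot = Σ(y-ȳ)² = 518.83
R² = 1 - SS_res/SS_tot = 1 - 0.0405 = 0.9595

0.9595


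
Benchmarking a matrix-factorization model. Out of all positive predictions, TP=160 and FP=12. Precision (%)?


Precision = TP/(TP+FP)
= 160/(160+12)
= 160/172 = 93.02%

93.02%


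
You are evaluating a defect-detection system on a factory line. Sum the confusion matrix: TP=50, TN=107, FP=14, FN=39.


Total = TP + TN + FP + FN
= 50 + 107 + 14 + 39
= 210
(Predicted positive: 64, predicted negative: 146)

210
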